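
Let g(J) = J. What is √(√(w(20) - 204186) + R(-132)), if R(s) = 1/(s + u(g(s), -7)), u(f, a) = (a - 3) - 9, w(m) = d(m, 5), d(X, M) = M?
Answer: √(-151 + 22801*I*√204181)/151 ≈ 15.031 + 15.031*I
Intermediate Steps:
w(m) = 5
u(f, a) = -12 + a (u(f, a) = (-3 + a) - 9 = -12 + a)
R(s) = 1/(-19 + s) (R(s) = 1/(s + (-12 - 7)) = 1/(s - 19) = 1/(-19 + s))
√(√(w(20) - 204186) + R(-132)) = √(√(5 - 204186) + 1/(-19 - 132)) = √(√(-204181) + 1/(-151)) = √(I*√204181 - 1/151) = √(-1/151 + I*√204181)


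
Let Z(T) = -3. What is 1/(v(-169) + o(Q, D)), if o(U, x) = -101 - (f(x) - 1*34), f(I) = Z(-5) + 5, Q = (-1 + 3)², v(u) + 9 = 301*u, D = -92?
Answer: -1/50947 ≈ -1.9628e-5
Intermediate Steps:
v(u) = -9 + 301*u
Q = 4 (Q = 2² = 4)
f(I) = 2 (f(I) = -3 + 5 = 2)
o(U, x) = -69 (o(U, x) = -101 - (2 - 1*34) = -101 - (2 - 34) = -101 - 1*(-32) = -101 + 32 = -69)
1/(v(-169) + o(Q, D)) = 1/((-9 + 301*(-169)) - 69) = 1/((-9 - 50869) - 69) = 1/(-50878 - 69) = 1/(-50947) = -1/50947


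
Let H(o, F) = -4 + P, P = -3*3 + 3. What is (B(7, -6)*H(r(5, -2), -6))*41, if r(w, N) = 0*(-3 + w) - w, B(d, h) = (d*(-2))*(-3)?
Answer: -17220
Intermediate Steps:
B(d, h) = 6*d (B(d, h) = -2*d*(-3) = 6*d)
r(w, N) = -w (r(w, N) = 0 - w = -w)
P = -6 (P = -9 + 3 = -6)
H(o, F) = -10 (H(o, F) = -4 - 6 = -10)
(B(7, -6)*H(r(5, -2), -6))*41 = ((6*7)*(-10))*41 = (42*(-10))*41 = -420*41 = -17220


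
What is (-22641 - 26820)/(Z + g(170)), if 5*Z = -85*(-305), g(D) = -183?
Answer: -49461/5002 ≈ -9.8882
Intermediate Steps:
Z = 5185 (Z = (-85*(-305))/5 = (⅕)*25925 = 5185)
(-22641 - 26820)/(Z + g(170)) = (-22641 - 26820)/(5185 - 183) = -49461/5002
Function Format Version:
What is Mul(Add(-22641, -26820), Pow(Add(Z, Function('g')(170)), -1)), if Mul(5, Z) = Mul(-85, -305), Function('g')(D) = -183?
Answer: Rational(-49461, 5002) ≈ -9.8882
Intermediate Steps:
Z = 5185 (Z = Mul(Rational(1, 5), Mul(-85, -305)) = Mul(Rational(1, 5), 25925) = 5185)
Mul(Add(-22641, -26820), Pow(Add(Z, Function('g')(170)), -1)) = Mul(Add(-22641, -26820), Pow(Add(5185, -183), -1)) = Mul(-49461, Pow(5002, -1)) = Mul(-49461, Rational(1, 5002)) = Rational(-49461, 5002)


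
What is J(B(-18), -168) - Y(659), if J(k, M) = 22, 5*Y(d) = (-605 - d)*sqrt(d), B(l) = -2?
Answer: 22 + 1264*sqrt(659)/5 ≈ 6511.6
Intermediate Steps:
Y(d) = sqrt(d)*(-605 - d)/5 (Y(d) = ((-605 - d)*sqrt(d))/5 = (sqrt(d)*(-605 - d))/5 = sqrt(d)*(-605 - d)/5)
J(B(-18), -168) - Y(659) = 22 - sqrt(659)*(-605 - 1*659)/5 = 22 - sqrt(659)*(-605 - 659)/5 = 22 - sqrt(659)*(-1264)/5 = 22 - (-1264)*sqrt(659)/5 = 22 + 1264*sqrt(659)/5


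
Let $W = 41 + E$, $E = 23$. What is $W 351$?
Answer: $22464$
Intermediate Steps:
$W = 64$ ($W = 41 + 23 = 64$)
$W 351 = 64 \cdot 351 = 22464$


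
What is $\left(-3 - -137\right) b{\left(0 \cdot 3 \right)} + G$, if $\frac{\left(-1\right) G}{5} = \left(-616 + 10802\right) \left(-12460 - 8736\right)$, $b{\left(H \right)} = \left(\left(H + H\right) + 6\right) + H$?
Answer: $1079513084$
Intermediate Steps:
$b{\left(H \right)} = 6 + 3 H$ ($b{\left(H \right)} = \left(2 H + 6\right) + H = \left(6 + 2 H\right) + H = 6 + 3 H$)
$G = 1079512280$ ($G = - 5 \left(-616 + 10802\right) \left(-12460 - 8736\right) = - 5 \cdot 10186 \left(-21196\right) = \left(-5\right) \left(-215902456\right) = 1079512280$)
$\left(-3 - -137\right) b{\left(0 \cdot 3 \right)} + G = \left(-3 - -137\right) \left(6 + 3 \cdot 0 \cdot 3\right) + 1079512280 = \left(-3 + 137\right) \left(6 + 3 \cdot 0\right) + 1079512280 = 134 \left(6 + 0\right) + 1079512280 = 134 \cdot 6 + 1079512280 = 804 + 1079512280 = 1079513084$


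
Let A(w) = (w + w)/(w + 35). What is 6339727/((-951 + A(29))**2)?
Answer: 6491880448/924342409 ≈ 7.0232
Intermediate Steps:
A(w) = 2*w/(35 + w) (A(w) = (2*w)/(35 + w) = 2*w/(35 + w))
6339727/((-951 + A(29))**2) = 6339727/((-951 + 2*29/(35 + 29))**2) = 6339727/((-951 + 2*29/64)**2) = 6339727/((-951 + 2*29*(1/64))**2) = 6339727/((-951 + 29/32)**2) = 6339727/((-30403/32)**2) = 6339727/(924342409/1024) = 6339727*(1024/924342409) = 6491880448/924342409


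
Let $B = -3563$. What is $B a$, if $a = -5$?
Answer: $17815$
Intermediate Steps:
$B a = \left(-3563\right) \left(-5\right) = 17815$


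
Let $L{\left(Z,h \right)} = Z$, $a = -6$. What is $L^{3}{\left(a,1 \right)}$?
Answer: $-216$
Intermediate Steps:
$L^{3}{\left(a,1 \right)} = \left(-6\right)^{3} = -216$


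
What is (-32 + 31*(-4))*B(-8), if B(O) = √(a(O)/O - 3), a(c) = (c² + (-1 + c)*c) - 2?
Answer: -78*I*√79 ≈ -693.28*I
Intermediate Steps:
a(c) = -2 + c² + c*(-1 + c) (a(c) = (c² + c*(-1 + c)) - 2 = -2 + c² + c*(-1 + c))
B(O) = √(-3 + (-2 - O + 2*O²)/O) (B(O) = √((-2 - O + 2*O²)/O - 3) = √(-3 + (-2 - O + 2*O²)/O))
(-32 + 31*(-4))*B(-8) = (-32 + 31*(-4))*√(-4 - 2/(-8) + 2*(-8)) = (-32 - 124)*√(-4 - 2*(-⅛) - 16) = -156*√(-4 + ¼ - 16) = -78*I*√79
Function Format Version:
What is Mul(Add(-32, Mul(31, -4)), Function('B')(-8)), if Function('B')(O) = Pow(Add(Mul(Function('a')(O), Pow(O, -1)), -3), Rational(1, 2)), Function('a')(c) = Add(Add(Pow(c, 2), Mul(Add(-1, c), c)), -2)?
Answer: Mul(-78, I, Pow(79, Rational(1, 2))) ≈ Mul(-693.28, I)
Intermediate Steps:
Function('a')(c) = Add(-2, Pow(c, 2), Mul(c, Add(-1, c))) (Function('a')(c) = Add(Add(Pow(c, 2), Mul(c, Add(-1, c))), -2) = Add(-2, Pow(c, 2), Mul(c, Add(-1, c))))
Function('B')(O) = Pow(Add(-3, Mul(Pow(O, -1), Add(-2, Mul(-1, O), Mul(2, Pow(O, 2))))), Rational(1, 2)) (Function('B')(O) = Pow(Add(Mul(Add(-2, Mul(-1, O), Mul(2, Pow(O, 2))), Pow(O, -1)), -3), Rational(1, 2)) = Pow(Add(Mul(Pow(O, -1), Add(-2, Mul(-1, O), Mul(2, Pow(O, 2)))), -3), Rational(1, 2)) = Pow(Add(-3, Mul(Pow(O, -1), Add(-2, Mul(-1, O), Mul(2, Pow(O, 2))))), Rational(1, 2)))
Mul(Add(-32, Mul(31, -4)), Function('B')(-8)) = Mul(Add(-32, Mul(31, -4)), Pow(Add(-4, Mul(-2, Pow(-8, -1)), Mul(2, -8)), Rational(1, 2))) = Mul(Add(-32, -124), Pow(Add(-4, Mul(-2, Rational(-1, 8)), -16), Rational(1, 2))) = Mul(-156, Pow(Add(-4, Rational(1, 4), -16), Rational(1, 2))) = Mul(-156, Pow(Rational(-79, 4), Rational(1, 2))) = Mul(-156, Mul(Rational(1, 2), I, Pow(79, Rational(1, 2)))) = Mul(-78, I, Pow(79, Rational(1, 2)))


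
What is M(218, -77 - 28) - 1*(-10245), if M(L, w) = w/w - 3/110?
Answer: 1127057/110 ≈ 10246.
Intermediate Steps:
M(L, w) = 107/110 (M(L, w) = 1 - 3*1/110 = 1 - 3/110 = 107/110)
M(218, -77 - 28) - 1*(-10245) = 107/110 - 1*(-10245) = 107/110 + 10245 = 1127057/110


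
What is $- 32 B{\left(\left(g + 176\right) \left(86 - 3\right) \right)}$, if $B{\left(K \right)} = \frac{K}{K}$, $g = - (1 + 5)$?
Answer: $-32$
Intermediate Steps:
$g = -6$ ($g = \left(-1\right) 6 = -6$)
$B{\left(K \right)} = 1$
$- 32 B{\left(\left(g + 176\right) \left(86 - 3\right) \right)} = \left(-32\right) 1 = -32$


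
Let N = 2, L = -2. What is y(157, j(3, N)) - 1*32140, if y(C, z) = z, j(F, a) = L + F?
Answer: -32139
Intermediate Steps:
j(F, a) = -2 + F
y(157, j(3, N)) - 1*32140 = (-2 + 3) - 1*32140 = 1 - 32140 = -32139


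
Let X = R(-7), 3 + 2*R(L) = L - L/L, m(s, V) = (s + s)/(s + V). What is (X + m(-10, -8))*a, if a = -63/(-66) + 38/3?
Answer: -71021/1188 ≈ -59.782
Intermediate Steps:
m(s, V) = 2*s/(V + s) (m(s, V) = (2*s)/(V + s) = 2*s/(V + s))
a = 899/66 (a = -63*(-1/66) + 38*(⅓) = 21/22 + 38/3 = 899/66 ≈ 13.621)
R(L) = -2 + L/2 (R(L) = -3/2 + (L - L/L)/2 = -3/2 + (L - 1*1)/2 = -3/2 + (L - 1)/2 = -3/2 + (-1 + L)/2 = -3/2 + (-½ + L/2) = -2 + L/2)
X = -11/2 (X = -2 + (½)*(-7) = -2 - 7/2 = -11/2 ≈ -5.5000)
(X + m(-10, -8))*a = (-11/2 + 2*(-10)/(-8 - 10))*(899/66) = (-11/2 + 2*(-10)/(-18))*(899/66) = (-11/2 + 2*(-10)*(-1/18))*(899/66) = (-11/2 + 10/9)*(899/66) = -79/18*899/66 = -71021/1188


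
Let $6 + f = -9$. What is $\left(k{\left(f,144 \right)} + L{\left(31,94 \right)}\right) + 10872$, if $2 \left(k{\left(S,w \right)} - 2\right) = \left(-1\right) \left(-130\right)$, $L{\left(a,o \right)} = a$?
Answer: $10970$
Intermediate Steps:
$f = -15$ ($f = -6 - 9 = -15$)
$k{\left(S,w \right)} = 67$ ($k{\left(S,w \right)} = 2 + \frac{\left(-1\right) \left(-130\right)}{2} = 2 + \frac{1}{2} \cdot 130 = 2 + 65 = 67$)
$\left(k{\left(f,144 \right)} + L{\left(31,94 \right)}\right) + 10872 = \left(67 + 31\right) + 10872 = 98 + 10872 = 10970$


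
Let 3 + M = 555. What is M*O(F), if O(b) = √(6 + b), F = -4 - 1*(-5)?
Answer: 552*√7 ≈ 1460.5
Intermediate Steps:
F = 1 (F = -4 + 5 = 1)
M = 552 (M = -3 + 555 = 552)
M*O(F) = 552*√(6 + 1) = 552*√7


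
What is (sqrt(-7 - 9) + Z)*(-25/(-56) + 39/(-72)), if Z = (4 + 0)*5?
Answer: -40/21 - 8*I/21 ≈ -1.9048 - 0.38095*I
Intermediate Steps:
Z = 20 (Z = 4*5 = 20)
(sqrt(-7 - 9) + Z)*(-25/(-56) + 39/(-72)) = (sqrt(-7 - 9) + 20)*(-25/(-56) + 39/(-72)) = (sqrt(-16) + 20)*(-25*(-1/56) + 39*(-1/72)) = (4*I + 20)*(25/56 - 13/24) = (20 + 4*I)*(-2/21) = -40/21 - 8*I/21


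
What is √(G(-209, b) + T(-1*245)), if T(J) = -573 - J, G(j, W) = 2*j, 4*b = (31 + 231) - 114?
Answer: I*√746 ≈ 27.313*I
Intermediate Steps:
b = 37 (b = ((31 + 231) - 114)/4 = (262 - 114)/4 = (¼)*148 = 37)
√(G(-209, b) + T(-1*245)) = √(2*(-209) + (-573 - (-1)*245)) = √(-418 + (-573 - 1*(-245))) = √(-418 + (-573 + 245)) = √(-418 - 328) = √(-746) = I*√746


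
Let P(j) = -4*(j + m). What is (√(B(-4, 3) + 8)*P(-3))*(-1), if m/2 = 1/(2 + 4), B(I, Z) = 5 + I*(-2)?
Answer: -32*√21/3 ≈ -48.881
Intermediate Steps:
B(I, Z) = 5 - 2*I
m = ⅓ (m = 2/(2 + 4) = 2/6 = 2*(⅙) = ⅓ ≈ 0.33333)
P(j) = -4/3 - 4*j (P(j) = -4*(j + ⅓) = -4*(⅓ + j) = -4/3 - 4*j)
(√(B(-4, 3) + 8)*P(-3))*(-1) = (√((5 - 2*(-4)) + 8)*(-4/3 - 4*(-3)))*(-1) = (√((5 + 8) + 8)*(-4/3 + 12))*(-1) = (√(13 + 8)*(32/3))*(-1) = (√21*(32/3))*(-1) = (32*√21/3)*(-1) = -32*√21/3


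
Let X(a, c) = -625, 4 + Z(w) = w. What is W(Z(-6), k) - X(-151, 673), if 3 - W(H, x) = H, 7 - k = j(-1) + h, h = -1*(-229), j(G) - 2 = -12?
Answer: 638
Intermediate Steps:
j(G) = -10 (j(G) = 2 - 12 = -10)
Z(w) = -4 + w
h = 229
k = -212 (k = 7 - (-10 + 229) = 7 - 1*219 = 7 - 219 = -212)
W(H, x) = 3 - H
W(Z(-6), k) - X(-151, 673) = (3 - (-4 - 6)) - 1*(-625) = (3 - 1*(-10)) + 625 = (3 + 10) + 625 = 13 + 625 = 638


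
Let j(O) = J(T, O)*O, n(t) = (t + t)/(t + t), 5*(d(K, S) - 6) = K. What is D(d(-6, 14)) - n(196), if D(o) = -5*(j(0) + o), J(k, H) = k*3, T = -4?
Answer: -25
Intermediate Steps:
d(K, S) = 6 + K/5
J(k, H) = 3*k
n(t) = 1 (n(t) = (2*t)/((2*t)) = (2*t)*(1/(2*t)) = 1)
j(O) = -12*O (j(O) = (3*(-4))*O = -12*O)
D(o) = -5*o (D(o) = -5*(-12*0 + o) = -5*(0 + o) = -5*o)
D(d(-6, 14)) - n(196) = -5*(6 + (⅕)*(-6)) - 1*1 = -5*(6 - 6/5) - 1 = -5*24/5 - 1 = -24 - 1 = -25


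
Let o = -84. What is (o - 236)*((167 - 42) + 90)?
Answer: -68800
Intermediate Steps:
(o - 236)*((167 - 42) + 90) = (-84 - 236)*((167 - 42) + 90) = -320*(125 + 90) = -320*215 = -68800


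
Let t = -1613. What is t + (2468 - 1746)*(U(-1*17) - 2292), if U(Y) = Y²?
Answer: -1447779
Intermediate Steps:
t + (2468 - 1746)*(U(-1*17) - 2292) = -1613 + (2468 - 1746)*((-1*17)² - 2292) = -1613 + 722*((-17)² - 2292) = -1613 + 722*(289 - 2292) = -1613 + 722*(-2003) = -1613 - 1446166 = -1447779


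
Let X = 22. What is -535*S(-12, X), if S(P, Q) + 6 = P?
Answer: 9630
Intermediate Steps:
S(P, Q) = -6 + P
-535*S(-12, X) = -535*(-6 - 12) = -535*(-18) = 9630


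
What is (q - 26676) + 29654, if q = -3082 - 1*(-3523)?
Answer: 3419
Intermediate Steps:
q = 441 (q = -3082 + 3523 = 441)
(q - 26676) + 29654 = (441 - 26676) + 29654 = -26235 + 29654 = 3419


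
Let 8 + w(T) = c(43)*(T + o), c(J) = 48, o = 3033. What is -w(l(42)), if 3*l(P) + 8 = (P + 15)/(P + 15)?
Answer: -145464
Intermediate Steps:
l(P) = -7/3 (l(P) = -8/3 + ((P + 15)/(P + 15))/3 = -8/3 + ((15 + P)/(15 + P))/3 = -8/3 + (⅓)*1 = -8/3 + ⅓ = -7/3)
w(T) = 145576 + 48*T (w(T) = -8 + 48*(T + 3033) = -8 + 48*(3033 + T) = -8 + (145584 + 48*T) = 145576 + 48*T)
-w(l(42)) = -(145576 + 48*(-7/3)) = -(145576 - 112) = -1*145464 = -145464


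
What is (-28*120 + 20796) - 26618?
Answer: -9182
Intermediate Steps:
(-28*120 + 20796) - 26618 = (-3360 + 20796) - 26618 = 17436 - 26618 = -9182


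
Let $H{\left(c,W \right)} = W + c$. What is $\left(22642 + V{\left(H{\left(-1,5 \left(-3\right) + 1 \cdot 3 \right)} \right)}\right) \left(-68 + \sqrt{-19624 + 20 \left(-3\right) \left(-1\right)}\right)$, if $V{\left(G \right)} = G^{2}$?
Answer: $-1551148 + 45622 i \sqrt{4891} \approx -1.5511 \cdot 10^{6} + 3.1906 \cdot 10^{6} i$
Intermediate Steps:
$\left(22642 + V{\left(H{\left(-1,5 \left(-3\right) + 1 \cdot 3 \right)} \right)}\right) \left(-68 + \sqrt{-19624 + 20 \left(-3\right) \left(-1\right)}\right) = \left(22642 + \left(\left(5 \left(-3\right) + 1 \cdot 3\right) - 1\right)^{2}\right) \left(-68 + \sqrt{-19624 + 20 \left(-3\right) \left(-1\right)}\right) = \left(22642 + \left(\left(-15 + 3\right) - 1\right)^{2}\right) \left(-68 + \sqrt{-19624 - -60}\right) = \left(22642 + \left(-12 - 1\right)^{2}\right) \left(-68 + \sqrt{-19624 + 60}\right) = \left(22642 + \left(-13\right)^{2}\right) \left(-68 + \sqrt{-19564}\right) = \left(22642 + 169\right) \left(-68 + 2 i \sqrt{4891}\right) = 22811 \left(-68 + 2 i \sqrt{4891}\right) = -1551148 + 45622 i \sqrt{4891}$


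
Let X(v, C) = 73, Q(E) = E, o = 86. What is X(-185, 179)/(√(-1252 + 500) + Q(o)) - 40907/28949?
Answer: (-163628*√47 + 1404725*I)/(57898*(-43*I + 2*√47)) ≈ -0.64258 - 0.24569*I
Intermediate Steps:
X(-185, 179)/(√(-1252 + 500) + Q(o)) - 40907/28949 = 73/(√(-1252 + 500) + 86) - 40907/28949 = 73/(√(-752) + 86) - 40907*1/28949 = 73/(4*I*√47 + 86) - 40907/28949 = 73/(86 + 4*I*√47) - 40907/28949 = -40907/28949 + 73/(86 + 4*I*√47)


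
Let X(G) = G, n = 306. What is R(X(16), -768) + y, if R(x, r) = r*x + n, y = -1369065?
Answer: -1381047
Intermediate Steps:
R(x, r) = 306 + r*x (R(x, r) = r*x + 306 = 306 + r*x)
R(X(16), -768) + y = (306 - 768*16) - 1369065 = (306 - 12288) - 1369065 = -11982 - 1369065 = -1381047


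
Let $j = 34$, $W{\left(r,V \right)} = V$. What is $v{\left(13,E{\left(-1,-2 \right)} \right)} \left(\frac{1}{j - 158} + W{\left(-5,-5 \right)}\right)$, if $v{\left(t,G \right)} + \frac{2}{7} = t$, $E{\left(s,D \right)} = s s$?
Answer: $- \frac{55269}{868} \approx -63.674$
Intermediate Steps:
$E{\left(s,D \right)} = s^{2}$
$v{\left(t,G \right)} = - \frac{2}{7} + t$
$v{\left(13,E{\left(-1,-2 \right)} \right)} \left(\frac{1}{j - 158} + W{\left(-5,-5 \right)}\right) = \left(- \frac{2}{7} + 13\right) \left(\frac{1}{34 - 158} - 5\right) = \frac{89 \left(\frac{1}{-124} - 5\right)}{7} = \frac{89 \left(- \frac{1}{124} - 5\right)}{7} = \frac{89}{7} \left(- \frac{621}{124}\right) = - \frac{55269}{868}$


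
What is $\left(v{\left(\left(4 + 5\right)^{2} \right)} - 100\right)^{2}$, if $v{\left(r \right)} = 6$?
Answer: $8836$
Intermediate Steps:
$\left(v{\left(\left(4 + 5\right)^{2} \right)} - 100\right)^{2} = \left(6 - 100\right)^{2} = \left(-94\right)^{2} = 8836$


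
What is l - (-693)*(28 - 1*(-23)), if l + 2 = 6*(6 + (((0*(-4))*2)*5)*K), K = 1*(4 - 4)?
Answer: 35377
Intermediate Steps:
K = 0 (K = 1*0 = 0)
l = 34 (l = -2 + 6*(6 + (((0*(-4))*2)*5)*0) = -2 + 6*(6 + ((0*2)*5)*0) = -2 + 6*(6 + (0*5)*0) = -2 + 6*(6 + 0*0) = -2 + 6*(6 + 0) = -2 + 6*6 = -2 + 36 = 34)
l - (-693)*(28 - 1*(-23)) = 34 - (-693)*(28 - 1*(-23)) = 34 - (-693)*(28 + 23) = 34 - (-693)*51 = 34 - 99*(-357) = 34 + 35343 = 35377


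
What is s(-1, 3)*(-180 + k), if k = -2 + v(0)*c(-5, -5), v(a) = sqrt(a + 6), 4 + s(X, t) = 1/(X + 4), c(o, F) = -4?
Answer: 2002/3 + 44*sqrt(6)/3 ≈ 703.26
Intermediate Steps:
s(X, t) = -4 + 1/(4 + X) (s(X, t) = -4 + 1/(X + 4) = -4 + 1/(4 + X))
v(a) = sqrt(6 + a)
k = -2 - 4*sqrt(6) (k = -2 + sqrt(6 + 0)*(-4) = -2 + sqrt(6)*(-4) = -2 - 4*sqrt(6) ≈ -11.798)
s(-1, 3)*(-180 + k) = ((-15 - 4*(-1))/(4 - 1))*(-180 + (-2 - 4*sqrt(6))) = ((-15 + 4)/3)*(-182 - 4*sqrt(6)) = ((1/3)*(-11))*(-182 - 4*sqrt(6)) = -11*(-182 - 4*sqrt(6))/3 = 2002/3 + 44*sqrt(6)/3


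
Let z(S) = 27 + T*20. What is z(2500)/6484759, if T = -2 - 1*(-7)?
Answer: 127/6484759 ≈ 1.9584e-5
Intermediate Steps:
T = 5 (T = -2 + 7 = 5)
z(S) = 127 (z(S) = 27 + 5*20 = 27 + 100 = 127)
z(2500)/6484759 = 127/6484759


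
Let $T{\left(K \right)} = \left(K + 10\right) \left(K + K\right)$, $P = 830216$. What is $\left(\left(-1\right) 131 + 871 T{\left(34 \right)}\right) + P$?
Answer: $3436117$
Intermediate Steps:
$T{\left(K \right)} = 2 K \left(10 + K\right)$ ($T{\left(K \right)} = \left(10 + K\right) 2 K = 2 K \left(10 + K\right)$)
$\left(\left(-1\right) 131 + 871 T{\left(34 \right)}\right) + P = \left(\left(-1\right) 131 + 871 \cdot 2 \cdot 34 \left(10 + 34\right)\right) + 830216 = \left(-131 + 871 \cdot 2 \cdot 34 \cdot 44\right) + 830216 = \left(-131 + 871 \cdot 2992\right) + 830216 = \left(-131 + 2606032\right) + 830216 = 2605901 + 830216 = 3436117$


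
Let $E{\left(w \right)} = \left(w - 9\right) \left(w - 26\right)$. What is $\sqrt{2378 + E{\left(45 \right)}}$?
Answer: $\sqrt{3062} \approx 55.335$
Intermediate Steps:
$E{\left(w \right)} = \left(-26 + w\right) \left(-9 + w\right)$ ($E{\left(w \right)} = \left(-9 + w\right) \left(-26 + w\right) = \left(-26 + w\right) \left(-9 + w\right)$)
$\sqrt{2378 + E{\left(45 \right)}} = \sqrt{2378 + \left(234 + 45^{2} - 1575\right)} = \sqrt{2378 + \left(234 + 2025 - 1575\right)} = \sqrt{2378 + 684} = \sqrt{3062}$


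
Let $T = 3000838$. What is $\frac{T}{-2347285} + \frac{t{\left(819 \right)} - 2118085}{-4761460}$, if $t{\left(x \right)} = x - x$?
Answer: $- \frac{1863324190851}{2235300727220} \approx -0.83359$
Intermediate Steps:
$t{\left(x \right)} = 0$
$\frac{T}{-2347285} + \frac{t{\left(819 \right)} - 2118085}{-4761460} = \frac{3000838}{-2347285} + \frac{0 - 2118085}{-4761460} = 3000838 \left(- \frac{1}{2347285}\right) - - \frac{423617}{952292} = - \frac{3000838}{2347285} + \frac{423617}{952292} = - \frac{1863324190851}{2235300727220}$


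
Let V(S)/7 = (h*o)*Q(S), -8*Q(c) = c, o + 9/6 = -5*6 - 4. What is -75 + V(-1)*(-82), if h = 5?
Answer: 101285/8 ≈ 12661.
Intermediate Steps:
o = -71/2 (o = -3/2 + (-5*6 - 4) = -3/2 + (-30 - 4) = -3/2 - 34 = -71/2 ≈ -35.500)
Q(c) = -c/8
V(S) = 2485*S/16 (V(S) = 7*((5*(-71/2))*(-S/8)) = 7*(-(-355)*S/16) = 7*(355*S/16) = 2485*S/16)
-75 + V(-1)*(-82) = -75 + ((2485/16)*(-1))*(-82) = -75 - 2485/16*(-82) = -75 + 101885/8 = 101285/8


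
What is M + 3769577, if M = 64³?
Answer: 4031721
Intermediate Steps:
M = 262144
M + 3769577 = 262144 + 3769577 = 4031721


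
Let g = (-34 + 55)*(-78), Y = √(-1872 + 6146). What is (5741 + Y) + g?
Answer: 4103 + √4274 ≈ 4168.4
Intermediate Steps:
Y = √4274 ≈ 65.376
g = -1638 (g = 21*(-78) = -1638)
(5741 + Y) + g = (5741 + √4274) - 1638 = 4103 + √4274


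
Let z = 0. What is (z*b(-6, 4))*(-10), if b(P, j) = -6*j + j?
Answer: 0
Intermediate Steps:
b(P, j) = -5*j
(z*b(-6, 4))*(-10) = (0*(-5*4))*(-10) = (0*(-20))*(-10) = 0*(-10) = 0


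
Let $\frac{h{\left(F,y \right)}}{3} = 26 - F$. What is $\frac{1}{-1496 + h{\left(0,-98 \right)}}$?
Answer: $- \frac{1}{1418} \approx -0.00070522$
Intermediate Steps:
$h{\left(F,y \right)} = 78 - 3 F$ ($h{\left(F,y \right)} = 3 \left(26 - F\right) = 78 - 3 F$)
$\frac{1}{-1496 + h{\left(0,-98 \right)}} = \frac{1}{-1496 + \left(78 - 0\right)} = \frac{1}{-1496 + \left(78 + 0\right)} = \frac{1}{-1496 + 78} = \frac{1}{-1418} = - \frac{1}{1418}$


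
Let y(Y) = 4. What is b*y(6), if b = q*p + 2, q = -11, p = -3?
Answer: 140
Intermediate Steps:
b = 35 (b = -11*(-3) + 2 = 33 + 2 = 35)
b*y(6) = 35*4 = 140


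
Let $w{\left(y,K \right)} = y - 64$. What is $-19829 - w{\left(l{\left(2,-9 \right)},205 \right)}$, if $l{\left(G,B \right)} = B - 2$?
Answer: $-19754$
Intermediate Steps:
$l{\left(G,B \right)} = -2 + B$
$w{\left(y,K \right)} = -64 + y$
$-19829 - w{\left(l{\left(2,-9 \right)},205 \right)} = -19829 - \left(-64 - 11\right) = -19829 - -75 = -19829 + 75 = -19754$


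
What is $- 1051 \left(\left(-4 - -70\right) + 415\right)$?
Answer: $-505531$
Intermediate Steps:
$- 1051 \left(\left(-4 - -70\right) + 415\right) = - 1051 \left(\left(-4 + 70\right) + 415\right) = - 1051 \left(66 + 415\right) = \left(-1051\right) 481 = -505531$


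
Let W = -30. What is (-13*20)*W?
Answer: 7800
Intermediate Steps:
(-13*20)*W = -13*20*(-30) = -260*(-30) = 7800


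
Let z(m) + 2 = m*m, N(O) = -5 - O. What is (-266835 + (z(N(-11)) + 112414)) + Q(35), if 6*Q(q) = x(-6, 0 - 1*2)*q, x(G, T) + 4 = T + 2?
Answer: -463231/3 ≈ -1.5441e+5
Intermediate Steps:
z(m) = -2 + m**2 (z(m) = -2 + m*m = -2 + m**2)
x(G, T) = -2 + T (x(G, T) = -4 + (T + 2) = -4 + (2 + T) = -2 + T)
Q(q) = -2*q/3 (Q(q) = ((-2 + (0 - 1*2))*q)/6 = ((-2 + (0 - 2))*q)/6 = ((-2 - 2)*q)/6 = (-4*q)/6 = -2*q/3)
(-266835 + (z(N(-11)) + 112414)) + Q(35) = (-266835 + ((-2 + (-5 - 1*(-11))**2) + 112414)) - 2/3*35 = (-266835 + ((-2 + (-5 + 11)**2) + 112414)) - 70/3 = (-266835 + ((-2 + 6**2) + 112414)) - 70/3 = (-266835 + ((-2 + 36) + 112414)) - 70/3 = (-266835 + (34 + 112414)) - 70/3 = (-266835 + 112448) - 70/3 = -154387 - 70/3 = -463231/3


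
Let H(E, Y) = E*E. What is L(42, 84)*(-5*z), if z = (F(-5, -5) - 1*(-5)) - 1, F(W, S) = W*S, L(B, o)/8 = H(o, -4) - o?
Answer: -8087520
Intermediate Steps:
H(E, Y) = E²
L(B, o) = -8*o + 8*o² (L(B, o) = 8*(o² - o) = -8*o + 8*o²)
F(W, S) = S*W
z = 29 (z = (-5*(-5) - 1*(-5)) - 1 = (25 + 5) - 1 = 30 - 1 = 29)
L(42, 84)*(-5*z) = (8*84*(-1 + 84))*(-5*29) = (8*84*83)*(-145) = 55776*(-145) = -8087520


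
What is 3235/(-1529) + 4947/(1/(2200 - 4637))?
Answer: -18433381066/1529 ≈ -1.2056e+7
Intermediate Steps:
3235/(-1529) + 4947/(1/(2200 - 4637)) = 3235*(-1/1529) + 4947/(1/(-2437)) = -3235/1529 + 4947/(-1/2437) = -3235/1529 + 4947*(-2437) = -3235/1529 - 12055839 = -18433381066/1529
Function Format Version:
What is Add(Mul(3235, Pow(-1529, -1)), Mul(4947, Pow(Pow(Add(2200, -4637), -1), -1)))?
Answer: Rational(-18433381066, 1529) ≈ -1.2056e+7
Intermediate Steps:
Add(Mul(3235, Pow(-1529, -1)), Mul(4947, Pow(Pow(Add(2200, -4637), -1), -1))) = Add(Mul(3235, Rational(-1, 1529)), Mul(4947, Pow(Pow(-2437, -1), -1))) = Add(Rational(-3235, 1529), Mul(4947, Pow(Rational(-1, 2437), -1))) = Add(Rational(-3235, 1529), Mul(4947, -2437)) = Add(Rational(-3235, 1529), -12055839) = Rational(-18433381066, 1529)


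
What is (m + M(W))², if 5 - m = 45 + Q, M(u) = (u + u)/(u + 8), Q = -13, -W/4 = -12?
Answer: 31329/49 ≈ 639.37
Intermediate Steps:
W = 48 (W = -4*(-12) = 48)
M(u) = 2*u/(8 + u) (M(u) = (2*u)/(8 + u) = 2*u/(8 + u))
m = -27 (m = 5 - (45 - 13) = 5 - 1*32 = 5 - 32 = -27)
(m + M(W))² = (-27 + 2*48/(8 + 48))² = (-27 + 2*48/56)² = (-27 + 2*48*(1/56))² = (-27 + 12/7)² = (-177/7)² = 31329/49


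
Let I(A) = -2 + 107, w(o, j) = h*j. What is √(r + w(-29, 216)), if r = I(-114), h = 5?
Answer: √1185 ≈ 34.424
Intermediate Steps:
w(o, j) = 5*j
I(A) = 105
r = 105
√(r + w(-29, 216)) = √(105 + 5*216) = √(105 + 1080) = √1185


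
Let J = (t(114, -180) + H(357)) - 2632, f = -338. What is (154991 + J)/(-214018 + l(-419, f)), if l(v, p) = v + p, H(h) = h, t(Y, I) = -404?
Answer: -152312/214775 ≈ -0.70917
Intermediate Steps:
J = -2679 (J = (-404 + 357) - 2632 = -47 - 2632 = -2679)
l(v, p) = p + v
(154991 + J)/(-214018 + l(-419, f)) = (154991 - 2679)/(-214018 + (-338 - 419)) = 152312/(-214018 - 757) = 152312/(-214775) = 152312*(-1/214775) = -152312/214775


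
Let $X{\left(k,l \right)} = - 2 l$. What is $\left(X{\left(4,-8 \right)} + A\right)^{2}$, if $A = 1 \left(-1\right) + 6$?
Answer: $441$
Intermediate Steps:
$A = 5$ ($A = -1 + 6 = 5$)
$\left(X{\left(4,-8 \right)} + A\right)^{2} = \left(\left(-2\right) \left(-8\right) + 5\right)^{2} = \left(16 + 5\right)^{2} = 21^{2} = 441$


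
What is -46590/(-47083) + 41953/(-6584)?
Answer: -1668524539/309994472 ≈ -5.3824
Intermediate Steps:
-46590/(-47083) + 41953/(-6584) = -46590*(-1/47083) + 41953*(-1/6584) = 46590/47083 - 41953/6584 = -1668524539/309994472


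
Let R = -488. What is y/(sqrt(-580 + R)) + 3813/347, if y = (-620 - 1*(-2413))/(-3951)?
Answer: 3813/347 + 1793*I*sqrt(267)/2109834 ≈ 10.988 + 0.013886*I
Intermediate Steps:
y = -1793/3951 (y = (-620 + 2413)*(-1/3951) = 1793*(-1/3951) = -1793/3951 ≈ -0.45381)
y/(sqrt(-580 + R)) + 3813/347 = -1793/(3951*sqrt(-580 - 488)) + 3813/347 = -1793*(-I*sqrt(267)/534)/3951 + 3813*(1/347) = -1793*(-I*sqrt(267)/534)/3951 + 3813/347 = -(-1793)*I*sqrt(267)/2109834 + 3813/347 = 1793*I*sqrt(267)/2109834 + 3813/347 = 3813/347 + 1793*I*sqrt(267)/2109834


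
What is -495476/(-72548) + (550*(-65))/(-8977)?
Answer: 1760369763/162815849 ≈ 10.812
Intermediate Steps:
-495476/(-72548) + (550*(-65))/(-8977) = -495476*(-1/72548) - 35750*(-1/8977) = 123869/18137 + 35750/8977 = 1760369763/162815849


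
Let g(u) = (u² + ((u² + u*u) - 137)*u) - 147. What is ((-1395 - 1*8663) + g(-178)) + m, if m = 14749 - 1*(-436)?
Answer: -11218454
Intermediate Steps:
m = 15185 (m = 14749 + 436 = 15185)
g(u) = -147 + u² + u*(-137 + 2*u²) (g(u) = (u² + ((u² + u²) - 137)*u) - 147 = (u² + (2*u² - 137)*u) - 147 = (u² + (-137 + 2*u²)*u) - 147 = (u² + u*(-137 + 2*u²)) - 147 = -147 + u² + u*(-137 + 2*u²))
((-1395 - 1*8663) + g(-178)) + m = ((-1395 - 1*8663) + (-147 + (-178)² - 137*(-178) + 2*(-178)³)) + 15185 = ((-1395 - 8663) + (-147 + 31684 + 24386 + 2*(-5639752))) + 15185 = (-10058 + (-147 + 31684 + 24386 - 11279504)) + 15185 = (-10058 - 11223581) + 15185 = -11233639 + 15185 = -11218454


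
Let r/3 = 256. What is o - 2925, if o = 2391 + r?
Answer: 234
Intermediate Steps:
r = 768 (r = 3*256 = 768)
o = 3159 (o = 2391 + 768 = 3159)
o - 2925 = 3159 - 2925 = 234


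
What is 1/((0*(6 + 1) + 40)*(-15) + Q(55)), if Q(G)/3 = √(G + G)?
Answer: -20/11967 - √110/119670 ≈ -0.0017589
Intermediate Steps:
Q(G) = 3*√2*√G (Q(G) = 3*√(G + G) = 3*√(2*G) = 3*(√2*√G) = 3*√2*√G)
1/((0*(6 + 1) + 40)*(-15) + Q(55)) = 1/((0*(6 + 1) + 40)*(-15) + 3*√2*√55) = 1/((0*7 + 40)*(-15) + 3*√110) = 1/((0 + 40)*(-15) + 3*√110) = 1/(40*(-15) + 3*√110) = 1/(-600 + 3*√110)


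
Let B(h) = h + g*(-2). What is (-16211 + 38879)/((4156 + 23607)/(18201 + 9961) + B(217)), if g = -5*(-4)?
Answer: 638376216/5012437 ≈ 127.36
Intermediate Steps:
g = 20
B(h) = -40 + h (B(h) = h + 20*(-2) = h - 40 = -40 + h)
(-16211 + 38879)/((4156 + 23607)/(18201 + 9961) + B(217)) = (-16211 + 38879)/((4156 + 23607)/(18201 + 9961) + (-40 + 217)) = 22668/(27763/28162 + 177) = 22668/(5012437/28162) = 22668*(28162/5012437) = 638376216/5012437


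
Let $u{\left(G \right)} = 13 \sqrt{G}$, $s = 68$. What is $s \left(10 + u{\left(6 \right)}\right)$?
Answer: $680 + 884 \sqrt{6} \approx 2845.3$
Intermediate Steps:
$s \left(10 + u{\left(6 \right)}\right) = 68 \left(10 + 13 \sqrt{6}\right) = 680 + 884 \sqrt{6}$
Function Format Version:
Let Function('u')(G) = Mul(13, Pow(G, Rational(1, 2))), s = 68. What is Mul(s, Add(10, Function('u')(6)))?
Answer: Add(680, Mul(884, Pow(6, Rational(1, 2)))) ≈ 2845.3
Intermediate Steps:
Mul(s, Add(10, Function('u')(6))) = Mul(68, Add(10, Mul(13, Pow(6, Rational(1, 2))))) = Add(680, Mul(884, Pow(6, Rational(1, 2))))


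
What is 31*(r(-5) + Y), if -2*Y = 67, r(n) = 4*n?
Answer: -3317/2 ≈ -1658.5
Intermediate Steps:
Y = -67/2 (Y = -½*67 = -67/2 ≈ -33.500)
31*(r(-5) + Y) = 31*(4*(-5) - 67/2) = 31*(-20 - 67/2) = 31*(-107/2) = -3317/2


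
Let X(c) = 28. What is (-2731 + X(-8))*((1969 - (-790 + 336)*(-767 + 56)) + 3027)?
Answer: 859007994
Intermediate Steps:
(-2731 + X(-8))*((1969 - (-790 + 336)*(-767 + 56)) + 3027) = (-2731 + 28)*((1969 - (-790 + 336)*(-767 + 56)) + 3027) = -2703*((1969 - (-454)*(-711)) + 3027) = -2703*((1969 - 1*322794) + 3027) = -2703*((1969 - 322794) + 3027) = -2703*(-320825 + 3027) = -2703*(-317798) = 859007994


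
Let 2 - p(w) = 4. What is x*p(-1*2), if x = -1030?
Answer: 2060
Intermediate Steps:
p(w) = -2 (p(w) = 2 - 1*4 = 2 - 4 = -2)
x*p(-1*2) = -1030*(-2) = 2060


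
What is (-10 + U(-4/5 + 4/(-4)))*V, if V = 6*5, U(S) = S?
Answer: -354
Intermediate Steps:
V = 30
(-10 + U(-4/5 + 4/(-4)))*V = (-10 + (-4/5 + 4/(-4)))*30 = (-10 + (-4*1/5 + 4*(-1/4)))*30 = (-10 + (-4/5 - 1))*30 = (-10 - 9/5)*30 = -59/5*30 = -354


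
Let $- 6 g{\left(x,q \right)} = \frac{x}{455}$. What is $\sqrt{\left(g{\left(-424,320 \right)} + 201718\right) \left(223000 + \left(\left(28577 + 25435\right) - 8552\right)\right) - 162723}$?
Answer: $\frac{\sqrt{4035975886969845}}{273} \approx 2.3271 \cdot 10^{5}$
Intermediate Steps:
$g{\left(x,q \right)} = - \frac{x}{2730}$ ($g{\left(x,q \right)} = - \frac{x \frac{1}{455}}{6} = - \frac{\frac{1}{455} x}{6} = - \frac{x}{2730}$)
$\sqrt{\left(g{\left(-424,320 \right)} + 201718\right) \left(223000 + \left(\left(28577 + 25435\right) - 8552\right)\right) - 162723} = \sqrt{\left(\left(- \frac{1}{2730}\right) \left(-424\right) + 201718\right) \left(223000 + \left(\left(28577 + 25435\right) - 8552\right)\right) - 162723} = \sqrt{\left(\frac{212}{1365} + 201718\right) \left(223000 + \left(54012 - 8552\right)\right) - 162723} = \sqrt{\frac{275345282 \left(223000 + 45460\right)}{1365} - 162723} = \sqrt{\frac{275345282}{1365} \cdot 268460 - 162723} = \sqrt{\frac{14783838881144}{273} - 162723} = \sqrt{\frac{14783794457765}{273}} = \frac{\sqrt{4035975886969845}}{273}$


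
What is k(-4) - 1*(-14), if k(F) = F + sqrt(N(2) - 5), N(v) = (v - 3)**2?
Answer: 10 + 2*I ≈ 10.0 + 2.0*I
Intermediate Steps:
N(v) = (-3 + v)**2
k(F) = F + 2*I (k(F) = F + sqrt((-3 + 2)**2 - 5) = F + sqrt((-1)**2 - 5) = F + sqrt(1 - 5) = F + sqrt(-4) = F + 2*I)
k(-4) - 1*(-14) = (-4 + 2*I) - 1*(-14) = (-4 + 2*I) + 14 = 10 + 2*I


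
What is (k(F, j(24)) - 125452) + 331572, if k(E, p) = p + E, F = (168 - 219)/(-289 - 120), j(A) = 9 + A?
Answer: 84316628/409 ≈ 2.0615e+5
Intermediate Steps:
F = 51/409 (F = -51/(-409) = -51*(-1/409) = 51/409 ≈ 0.12469)
k(E, p) = E + p
(k(F, j(24)) - 125452) + 331572 = ((51/409 + (9 + 24)) - 125452) + 331572 = ((51/409 + 33) - 125452) + 331572 = (13548/409 - 125452) + 331572 = -51296320/409 + 331572 = 84316628/409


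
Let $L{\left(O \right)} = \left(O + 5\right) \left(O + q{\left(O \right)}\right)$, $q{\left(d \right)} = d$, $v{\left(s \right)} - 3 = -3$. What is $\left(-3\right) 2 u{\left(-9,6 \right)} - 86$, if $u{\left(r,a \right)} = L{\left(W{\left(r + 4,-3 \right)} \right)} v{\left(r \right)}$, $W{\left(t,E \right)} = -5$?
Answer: $-86$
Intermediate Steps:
$v{\left(s \right)} = 0$ ($v{\left(s \right)} = 3 - 3 = 0$)
$L{\left(O \right)} = 2 O \left(5 + O\right)$ ($L{\left(O \right)} = \left(O + 5\right) \left(O + O\right) = \left(5 + O\right) 2 O = 2 O \left(5 + O\right)$)
$u{\left(r,a \right)} = 0$ ($u{\left(r,a \right)} = 2 \left(-5\right) \left(5 - 5\right) 0 = 2 \left(-5\right) 0 \cdot 0 = 0 \cdot 0 = 0$)
$\left(-3\right) 2 u{\left(-9,6 \right)} - 86 = \left(-3\right) 2 \cdot 0 - 86 = \left(-6\right) 0 - 86 = 0 - 86 = -86$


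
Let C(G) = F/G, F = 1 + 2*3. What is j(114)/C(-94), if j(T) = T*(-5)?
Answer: 53580/7 ≈ 7654.3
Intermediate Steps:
j(T) = -5*T
F = 7 (F = 1 + 6 = 7)
C(G) = 7/G
j(114)/C(-94) = (-5*114)/((7/(-94))) = -570/(7*(-1/94)) = -570/(-7/94) = -570*(-94/7) = 53580/7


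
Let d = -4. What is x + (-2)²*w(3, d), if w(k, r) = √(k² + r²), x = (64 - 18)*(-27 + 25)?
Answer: -72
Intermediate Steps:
x = -92 (x = 46*(-2) = -92)
x + (-2)²*w(3, d) = -92 + (-2)²*√(3² + (-4)²) = -92 + 4*√(9 + 16) = -92 + 4*√25 = -92 + 4*5 = -92 + 20 = -72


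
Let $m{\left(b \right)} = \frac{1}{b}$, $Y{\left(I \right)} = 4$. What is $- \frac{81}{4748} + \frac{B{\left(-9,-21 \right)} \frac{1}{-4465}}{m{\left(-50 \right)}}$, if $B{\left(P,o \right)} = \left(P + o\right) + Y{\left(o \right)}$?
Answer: $- \frac{1306813}{4239964} \approx -0.30821$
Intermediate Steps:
$B{\left(P,o \right)} = 4 + P + o$ ($B{\left(P,o \right)} = \left(P + o\right) + 4 = 4 + P + o$)
$- \frac{81}{4748} + \frac{B{\left(-9,-21 \right)} \frac{1}{-4465}}{m{\left(-50 \right)}} = - \frac{81}{4748} + \frac{\left(4 - 9 - 21\right) \frac{1}{-4465}}{\frac{1}{-50}} = \left(-81\right) \frac{1}{4748} + \frac{\left(-26\right) \left(- \frac{1}{4465}\right)}{- \frac{1}{50}} = - \frac{81}{4748} + \frac{26}{4465} \left(-50\right) = - \frac{81}{4748} - \frac{260}{893} = - \frac{1306813}{4239964}$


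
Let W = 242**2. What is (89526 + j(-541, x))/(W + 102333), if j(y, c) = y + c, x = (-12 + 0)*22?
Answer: 88721/160897 ≈ 0.55141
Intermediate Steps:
x = -264 (x = -12*22 = -264)
j(y, c) = c + y
W = 58564
(89526 + j(-541, x))/(W + 102333) = (89526 + (-264 - 541))/(58564 + 102333) = (89526 - 805)/160897 = 88721*(1/160897) = 88721/160897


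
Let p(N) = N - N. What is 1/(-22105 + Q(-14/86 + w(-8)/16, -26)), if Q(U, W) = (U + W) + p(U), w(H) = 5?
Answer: -688/15226025 ≈ -4.5186e-5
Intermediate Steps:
p(N) = 0
Q(U, W) = U + W (Q(U, W) = (U + W) + 0 = U + W)
1/(-22105 + Q(-14/86 + w(-8)/16, -26)) = 1/(-22105 + ((-14/86 + 5/16) - 26)) = 1/(-22105 + ((-14*1/86 + 5*(1/16)) - 26)) = 1/(-22105 + ((-7/43 + 5/16) - 26)) = 1/(-22105 + (103/688 - 26)) = 1/(-22105 - 17785/688) = 1/(-15226025/688) = -688/15226025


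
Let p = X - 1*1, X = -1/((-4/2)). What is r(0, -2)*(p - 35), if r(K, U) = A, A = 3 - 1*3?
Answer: 0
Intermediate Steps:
X = 1/2 (X = -1/((-4*1/2)) = -1/(-2) = -1*(-1/2) = 1/2 ≈ 0.50000)
p = -1/2 (p = 1/2 - 1*1 = 1/2 - 1 = -1/2 ≈ -0.50000)
A = 0 (A = 3 - 3 = 0)
r(K, U) = 0
r(0, -2)*(p - 35) = 0*(-1/2 - 35) = 0*(-71/2) = 0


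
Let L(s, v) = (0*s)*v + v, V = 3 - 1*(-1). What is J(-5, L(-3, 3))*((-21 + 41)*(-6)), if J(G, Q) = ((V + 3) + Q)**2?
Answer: -12000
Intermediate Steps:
V = 4 (V = 3 + 1 = 4)
L(s, v) = v (L(s, v) = 0*v + v = 0 + v = v)
J(G, Q) = (7 + Q)**2 (J(G, Q) = ((4 + 3) + Q)**2 = (7 + Q)**2)
J(-5, L(-3, 3))*((-21 + 41)*(-6)) = (7 + 3)**2*((-21 + 41)*(-6)) = 10**2*(20*(-6)) = 100*(-120) = -12000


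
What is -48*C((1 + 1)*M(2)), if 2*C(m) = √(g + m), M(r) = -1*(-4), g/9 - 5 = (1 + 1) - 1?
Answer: -24*√62 ≈ -188.98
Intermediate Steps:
g = 54 (g = 45 + 9*((1 + 1) - 1) = 45 + 9*(2 - 1) = 45 + 9*1 = 45 + 9 = 54)
M(r) = 4
C(m) = √(54 + m)/2
-48*C((1 + 1)*M(2)) = -24*√(54 + (1 + 1)*4) = -24*√(54 + 2*4) = -24*√(54 + 8) = -24*√62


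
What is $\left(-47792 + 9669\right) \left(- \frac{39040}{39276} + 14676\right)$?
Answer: $- \frac{5493291139732}{9819} \approx -5.5946 \cdot 10^{8}$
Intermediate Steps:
$\left(-47792 + 9669\right) \left(- \frac{39040}{39276} + 14676\right) = - 38123 \left(\left(-39040\right) \frac{1}{39276} + 14676\right) = - 38123 \left(- \frac{9760}{9819} + 14676\right) = \left(-38123\right) \frac{144093884}{9819} = - \frac{5493291139732}{9819}$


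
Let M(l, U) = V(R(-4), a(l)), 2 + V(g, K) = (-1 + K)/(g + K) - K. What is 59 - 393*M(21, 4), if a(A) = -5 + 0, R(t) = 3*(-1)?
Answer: -5659/4 ≈ -1414.8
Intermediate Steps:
R(t) = -3
a(A) = -5
V(g, K) = -2 - K + (-1 + K)/(K + g) (V(g, K) = -2 + ((-1 + K)/(g + K) - K) = -2 + ((-1 + K)/(K + g) - K) = -2 + (-K + (-1 + K)/(K + g)) = -2 - K + (-1 + K)/(K + g))
M(l, U) = 15/4 (M(l, U) = (-1 - 1*(-5) - 1*(-5)² - 2*(-3) - 1*(-5)*(-3))/(-5 - 3) = (-1 + 5 - 1*25 + 6 - 15)/(-8) = -(-1 + 5 - 25 + 6 - 15)/8 = -⅛*(-30) = 15/4)
59 - 393*M(21, 4) = 59 - 393*15/4 = 59 - 5895/4 = -5659/4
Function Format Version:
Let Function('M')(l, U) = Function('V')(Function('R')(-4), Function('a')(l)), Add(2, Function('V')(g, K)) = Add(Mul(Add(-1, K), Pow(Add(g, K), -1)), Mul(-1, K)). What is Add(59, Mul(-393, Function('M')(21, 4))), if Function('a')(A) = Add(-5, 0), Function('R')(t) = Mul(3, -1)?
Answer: Rational(-5659, 4) ≈ -1414.8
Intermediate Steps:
Function('R')(t) = -3
Function('a')(A) = -5
Function('V')(g, K) = Add(-2, Mul(-1, K), Mul(Pow(Add(K, g), -1), Add(-1, K))) (Function('V')(g, K) = Add(-2, Add(Mul(Add(-1, K), Pow(Add(g, K), -1)), Mul(-1, K))) = Add(-2, Add(Mul(Add(-1, K), Pow(Add(K, g), -1)), Mul(-1, K))) = Add(-2, Add(Mul(Pow(Add(K, g), -1), Add(-1, K)), Mul(-1, K))) = Add(-2, Add(Mul(-1, K), Mul(Pow(Add(K, g), -1), Add(-1, K)))) = Add(-2, Mul(-1, K), Mul(Pow(Add(K, g), -1), Add(-1, K))))
Function('M')(l, U) = Rational(15, 4) (Function('M')(l, U) = Mul(Pow(Add(-5, -3), -1), Add(-1, Mul(-1, -5), Mul(-1, Pow(-5, 2)), Mul(-2, -3), Mul(-1, -5, -3))) = Mul(Pow(-8, -1), Add(-1, 5, Mul(-1, 25), 6, -15)) = Mul(Rational(-1, 8), Add(-1, 5, -25, 6, -15)) = Mul(Rational(-1, 8), -30) = Rational(15, 4))
Add(59, Mul(-393, Function('M')(21, 4))) = Add(59, Mul(-393, Rational(15, 4))) = Add(59, Rational(-5895, 4)) = Rational(-5659, 4)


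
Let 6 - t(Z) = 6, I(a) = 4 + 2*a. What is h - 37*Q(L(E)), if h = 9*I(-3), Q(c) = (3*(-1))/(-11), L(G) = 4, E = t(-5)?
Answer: -309/11 ≈ -28.091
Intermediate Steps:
t(Z) = 0 (t(Z) = 6 - 1*6 = 6 - 6 = 0)
E = 0
Q(c) = 3/11 (Q(c) = -3*(-1/11) = 3/11)
h = -18 (h = 9*(4 + 2*(-3)) = 9*(4 - 6) = 9*(-2) = -18)
h - 37*Q(L(E)) = -18 - 37*3/11 = -18 - 111/11 = -309/11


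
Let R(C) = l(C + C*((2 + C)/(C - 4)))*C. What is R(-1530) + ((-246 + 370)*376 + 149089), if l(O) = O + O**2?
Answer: -8392212805662643/588289 ≈ -1.4265e+10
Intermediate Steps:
R(C) = C*(C + C*(2 + C)/(-4 + C))*(1 + C + C*(2 + C)/(-4 + C)) (R(C) = ((C + C*((2 + C)/(C - 4)))*(1 + (C + C*((2 + C)/(C - 4)))))*C = ((C + C*((2 + C)/(-4 + C)))*(1 + (C + C*((2 + C)/(-4 + C)))))*C = ((C + C*(2 + C)/(-4 + C))*(1 + (C + C*(2 + C)/(-4 + C))))*C = ((C + C*(2 + C)/(-4 + C))*(1 + C + C*(2 + C)/(-4 + C)))*C = C*(C + C*(2 + C)/(-4 + C))*(1 + C + C*(2 + C)/(-4 + C)))
R(-1530) + ((-246 + 370)*376 + 149089) = 2*(-1530)**2*(-1 - 1530)*(-4 - 1530 + 2*(-1530)*(-1 - 1530))/(-4 - 1530)**2 + ((-246 + 370)*376 + 149089) = 2*2340900*(-1531)*(-4 - 1530 + 2*(-1530)*(-1531))/(-1534)**2 + (124*376 + 149089) = 2*2340900*(1/2353156)*(-1531)*(-4 - 1530 + 4684860) + (46624 + 149089) = 2*2340900*(1/2353156)*(-1531)*4683326 + 195713 = -8392327941467700/588289 + 195713 = -8392212805662643/588289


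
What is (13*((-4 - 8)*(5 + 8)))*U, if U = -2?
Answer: 4056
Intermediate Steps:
(13*((-4 - 8)*(5 + 8)))*U = (13*((-4 - 8)*(5 + 8)))*(-2) = (13*(-12*13))*(-2) = (13*(-156))*(-2) = -2028*(-2) = 4056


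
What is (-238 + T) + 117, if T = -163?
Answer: -284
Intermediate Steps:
(-238 + T) + 117 = (-238 - 163) + 117 = -401 + 117 = -284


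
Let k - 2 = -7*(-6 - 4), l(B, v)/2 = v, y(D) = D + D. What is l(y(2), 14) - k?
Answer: -44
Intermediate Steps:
y(D) = 2*D
l(B, v) = 2*v
k = 72 (k = 2 - 7*(-6 - 4) = 2 - 7*(-10) = 2 + 70 = 72)
l(y(2), 14) - k = 2*14 - 1*72 = 28 - 72 = -44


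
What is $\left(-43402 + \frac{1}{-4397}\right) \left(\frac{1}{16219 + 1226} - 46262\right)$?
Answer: $\frac{10267632807515497}{5113711} \approx 2.0079 \cdot 10^{9}$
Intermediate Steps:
$\left(-43402 + \frac{1}{-4397}\right) \left(\frac{1}{16219 + 1226} - 46262\right) = \left(-43402 - \frac{1}{4397}\right) \left(\frac{1}{17445} - 46262\right) = - \frac{190838595 \left(\frac{1}{17445} - 46262\right)}{4397} = \left(- \frac{190838595}{4397}\right) \left(- \frac{807040589}{17445}\right) = \frac{10267632807515497}{5113711}$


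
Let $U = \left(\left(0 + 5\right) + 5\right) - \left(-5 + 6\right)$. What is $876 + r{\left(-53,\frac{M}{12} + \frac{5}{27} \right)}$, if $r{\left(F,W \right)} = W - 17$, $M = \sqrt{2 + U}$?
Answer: $\frac{23198}{27} + \frac{\sqrt{11}}{12} \approx 859.46$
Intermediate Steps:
$U = 9$ ($U = \left(5 + 5\right) - 1 = 10 - 1 = 9$)
$M = \sqrt{11}$ ($M = \sqrt{2 + 9} = \sqrt{11} \approx 3.3166$)
$r{\left(F,W \right)} = -17 + W$ ($r{\left(F,W \right)} = W - 17 = -17 + W$)
$876 + r{\left(-53,\frac{M}{12} + \frac{5}{27} \right)} = 876 - \left(\frac{454}{27} - \frac{\sqrt{11}}{12}\right) = \frac{23198}{27} + \frac{\sqrt{11}}{12}$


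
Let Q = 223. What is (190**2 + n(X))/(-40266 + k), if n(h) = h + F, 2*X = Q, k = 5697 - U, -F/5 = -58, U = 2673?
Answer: -73003/74484 ≈ -0.98012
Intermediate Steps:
F = 290 (F = -5*(-58) = 290)
k = 3024 (k = 5697 - 1*2673 = 5697 - 2673 = 3024)
X = 223/2 (X = (1/2)*223 = 223/2 ≈ 111.50)
n(h) = 290 + h (n(h) = h + 290 = 290 + h)
(190**2 + n(X))/(-40266 + k) = (190**2 + (290 + 223/2))/(-40266 + 3024) = (36100 + 803/2)/(-37242) = (73003/2)*(-1/37242) = -73003/74484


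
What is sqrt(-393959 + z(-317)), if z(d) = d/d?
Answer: I*sqrt(393958) ≈ 627.66*I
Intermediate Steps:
z(d) = 1
sqrt(-393959 + z(-317)) = sqrt(-393959 + 1) = sqrt(-393958) = I*sqrt(393958)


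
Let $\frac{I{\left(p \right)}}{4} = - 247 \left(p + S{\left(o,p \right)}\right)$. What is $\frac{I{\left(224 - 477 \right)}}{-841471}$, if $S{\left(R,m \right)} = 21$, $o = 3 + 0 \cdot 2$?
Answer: $- \frac{229216}{841471} \approx -0.2724$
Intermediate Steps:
$o = 3$ ($o = 3 + 0 = 3$)
$I{\left(p \right)} = -20748 - 988 p$ ($I{\left(p \right)} = 4 \left(- 247 \left(p + 21\right)\right) = 4 \left(- 247 \left(21 + p\right)\right) = 4 \left(-5187 - 247 p\right) = -20748 - 988 p$)
$\frac{I{\left(224 - 477 \right)}}{-841471} = \frac{-20748 - 988 \left(224 - 477\right)}{-841471} = \left(-20748 - -249964\right) \left(- \frac{1}{841471}\right) = \left(-20748 + 249964\right) \left(- \frac{1}{841471}\right) = 229216 \left(- \frac{1}{841471}\right) = - \frac{229216}{841471}$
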